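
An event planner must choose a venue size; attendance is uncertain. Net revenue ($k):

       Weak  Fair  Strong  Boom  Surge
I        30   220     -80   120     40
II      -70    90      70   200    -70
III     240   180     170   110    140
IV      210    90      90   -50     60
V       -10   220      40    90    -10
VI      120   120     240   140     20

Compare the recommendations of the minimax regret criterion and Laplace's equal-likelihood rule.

minimax regret → III; laplace → III (agree)

Column bests: Weak=240, Fair=220, Strong=240, Boom=200, Surge=140.
I regrets: 210, 0, 320, 80, 100 → max 320
II regrets: 310, 130, 170, 0, 210 → max 310
III regrets: 0, 40, 70, 90, 0 → max 90
IV regrets: 30, 130, 150, 250, 80 → max 250
V regrets: 250, 0, 200, 110, 150 → max 250
VI regrets: 120, 100, 0, 60, 120 → max 120
Smallest max regret = 90 → III.
Row averages: I=66, II=44, III=168, IV=80, V=66, VI=128
Highest average = 168 → III.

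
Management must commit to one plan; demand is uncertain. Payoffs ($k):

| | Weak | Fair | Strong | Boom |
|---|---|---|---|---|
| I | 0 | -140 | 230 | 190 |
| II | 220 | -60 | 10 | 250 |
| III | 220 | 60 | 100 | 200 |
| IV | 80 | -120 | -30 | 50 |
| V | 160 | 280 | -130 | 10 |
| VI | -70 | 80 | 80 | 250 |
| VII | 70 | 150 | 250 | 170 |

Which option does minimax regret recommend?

VII

Column bests: Weak=220, Fair=280, Strong=250, Boom=250.
I regrets: 220, 420, 20, 60 → max 420
II regrets: 0, 340, 240, 0 → max 340
III regrets: 0, 220, 150, 50 → max 220
IV regrets: 140, 400, 280, 200 → max 400
V regrets: 60, 0, 380, 240 → max 380
VI regrets: 290, 200, 170, 0 → max 290
VII regrets: 150, 130, 0, 80 → max 150
Smallest max regret = 150 → VII.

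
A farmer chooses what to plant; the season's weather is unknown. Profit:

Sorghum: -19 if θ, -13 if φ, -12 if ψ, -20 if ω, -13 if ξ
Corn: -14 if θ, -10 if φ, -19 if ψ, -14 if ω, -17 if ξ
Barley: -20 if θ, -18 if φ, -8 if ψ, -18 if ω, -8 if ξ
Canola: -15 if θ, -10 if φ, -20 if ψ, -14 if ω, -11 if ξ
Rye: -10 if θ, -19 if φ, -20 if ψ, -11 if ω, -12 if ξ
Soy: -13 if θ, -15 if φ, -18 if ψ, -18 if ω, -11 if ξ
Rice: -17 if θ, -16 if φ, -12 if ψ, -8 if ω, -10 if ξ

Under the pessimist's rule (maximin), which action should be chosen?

Row minima: Sorghum=-20, Corn=-19, Barley=-20, Canola=-20, Rye=-20, Soy=-18, Rice=-17
Best worst-case = -17 → Rice.

Rice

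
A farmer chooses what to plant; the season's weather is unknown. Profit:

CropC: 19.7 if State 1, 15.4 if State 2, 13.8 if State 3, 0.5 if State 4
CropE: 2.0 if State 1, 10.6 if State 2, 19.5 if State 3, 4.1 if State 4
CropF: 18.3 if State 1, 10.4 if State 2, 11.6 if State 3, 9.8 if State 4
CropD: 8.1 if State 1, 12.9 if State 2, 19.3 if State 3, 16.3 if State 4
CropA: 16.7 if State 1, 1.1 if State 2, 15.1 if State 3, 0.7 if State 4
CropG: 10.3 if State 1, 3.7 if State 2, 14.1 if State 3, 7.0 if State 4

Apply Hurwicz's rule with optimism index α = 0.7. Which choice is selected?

CropC: 0.7·19.7 + 0.3·0.5 = 13.94
CropE: 0.7·19.5 + 0.3·2.0 = 14.25
CropF: 0.7·18.3 + 0.3·9.8 = 15.75
CropD: 0.7·19.3 + 0.3·8.1 = 15.94
CropA: 0.7·16.7 + 0.3·0.7 = 11.9
CropG: 0.7·14.1 + 0.3·3.7 = 10.98
Highest Hurwicz score = 15.94 → CropD.

CropD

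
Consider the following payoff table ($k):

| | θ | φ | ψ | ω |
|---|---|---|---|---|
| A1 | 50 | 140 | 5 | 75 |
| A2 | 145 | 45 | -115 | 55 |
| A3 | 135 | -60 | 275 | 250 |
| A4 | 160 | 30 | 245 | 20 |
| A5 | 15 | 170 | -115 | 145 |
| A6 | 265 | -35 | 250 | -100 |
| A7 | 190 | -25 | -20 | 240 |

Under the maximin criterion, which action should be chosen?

A4

Row minima: A1=5, A2=-115, A3=-60, A4=20, A5=-115, A6=-100, A7=-25
Best worst-case = 20 → A4.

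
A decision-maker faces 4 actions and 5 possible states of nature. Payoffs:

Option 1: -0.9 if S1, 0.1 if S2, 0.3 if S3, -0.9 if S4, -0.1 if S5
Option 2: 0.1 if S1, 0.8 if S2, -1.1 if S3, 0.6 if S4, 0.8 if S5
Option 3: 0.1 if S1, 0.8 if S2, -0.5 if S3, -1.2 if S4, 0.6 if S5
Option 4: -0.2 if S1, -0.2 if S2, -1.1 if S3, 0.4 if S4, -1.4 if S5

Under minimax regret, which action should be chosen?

Column bests: S1=0.1, S2=0.8, S3=0.3, S4=0.6, S5=0.8.
Option 1 regrets: 1.0, 0.7, 0.0, 1.5, 0.9 → max 1.5
Option 2 regrets: 0.0, 0.0, 1.4, 0.0, 0.0 → max 1.4
Option 3 regrets: 0.0, 0.0, 0.8, 1.8, 0.2 → max 1.8
Option 4 regrets: 0.3, 1.0, 1.4, 0.2, 2.2 → max 2.2
Smallest max regret = 1.4 → Option 2.

Option 2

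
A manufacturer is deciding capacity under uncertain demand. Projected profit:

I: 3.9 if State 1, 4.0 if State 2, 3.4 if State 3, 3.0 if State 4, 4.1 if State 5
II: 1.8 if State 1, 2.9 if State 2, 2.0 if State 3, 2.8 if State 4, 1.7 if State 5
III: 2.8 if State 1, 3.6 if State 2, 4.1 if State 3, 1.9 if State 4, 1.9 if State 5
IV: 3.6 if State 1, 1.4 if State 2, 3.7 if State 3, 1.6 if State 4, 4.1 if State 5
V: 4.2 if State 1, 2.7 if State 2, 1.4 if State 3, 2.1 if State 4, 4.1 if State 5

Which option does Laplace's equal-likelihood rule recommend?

Row averages: I=3.68, II=2.24, III=2.86, IV=2.88, V=2.9
Highest average = 3.68 → I.

I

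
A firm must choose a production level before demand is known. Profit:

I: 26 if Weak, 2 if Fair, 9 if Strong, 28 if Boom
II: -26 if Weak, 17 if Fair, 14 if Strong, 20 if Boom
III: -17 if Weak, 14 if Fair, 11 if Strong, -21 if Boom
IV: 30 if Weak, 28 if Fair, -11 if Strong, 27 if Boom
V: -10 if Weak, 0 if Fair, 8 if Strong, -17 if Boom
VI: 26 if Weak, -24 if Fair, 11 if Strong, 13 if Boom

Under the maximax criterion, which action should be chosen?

IV

Row maxima: I=28, II=20, III=14, IV=30, V=8, VI=26
Best best-case = 30 → IV.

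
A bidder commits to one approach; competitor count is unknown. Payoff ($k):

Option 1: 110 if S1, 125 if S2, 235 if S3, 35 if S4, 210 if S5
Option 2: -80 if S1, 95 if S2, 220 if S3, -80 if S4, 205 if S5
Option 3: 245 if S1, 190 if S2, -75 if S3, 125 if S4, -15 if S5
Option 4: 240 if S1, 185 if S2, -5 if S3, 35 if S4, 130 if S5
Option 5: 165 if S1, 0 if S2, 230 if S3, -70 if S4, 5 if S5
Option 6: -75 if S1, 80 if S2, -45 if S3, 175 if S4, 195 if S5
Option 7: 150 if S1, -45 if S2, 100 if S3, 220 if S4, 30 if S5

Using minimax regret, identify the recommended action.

Option 1

Column bests: S1=245, S2=190, S3=235, S4=220, S5=210.
Option 1 regrets: 135, 65, 0, 185, 0 → max 185
Option 2 regrets: 325, 95, 15, 300, 5 → max 325
Option 3 regrets: 0, 0, 310, 95, 225 → max 310
Option 4 regrets: 5, 5, 240, 185, 80 → max 240
Option 5 regrets: 80, 190, 5, 290, 205 → max 290
Option 6 regrets: 320, 110, 280, 45, 15 → max 320
Option 7 regrets: 95, 235, 135, 0, 180 → max 235
Smallest max regret = 185 → Option 1.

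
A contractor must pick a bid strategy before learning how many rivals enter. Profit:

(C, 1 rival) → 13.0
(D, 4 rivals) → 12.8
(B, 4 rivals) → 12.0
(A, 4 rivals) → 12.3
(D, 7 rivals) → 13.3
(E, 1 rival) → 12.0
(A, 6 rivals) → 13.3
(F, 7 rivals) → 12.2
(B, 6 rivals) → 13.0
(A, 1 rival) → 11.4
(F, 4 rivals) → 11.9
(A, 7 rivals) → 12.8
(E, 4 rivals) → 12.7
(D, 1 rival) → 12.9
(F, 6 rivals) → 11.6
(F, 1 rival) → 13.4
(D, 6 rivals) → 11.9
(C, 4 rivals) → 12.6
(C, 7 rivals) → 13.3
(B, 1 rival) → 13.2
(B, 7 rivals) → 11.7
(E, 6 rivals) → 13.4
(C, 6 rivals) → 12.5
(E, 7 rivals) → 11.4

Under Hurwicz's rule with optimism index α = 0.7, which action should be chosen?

C

A: 0.7·13.3 + 0.3·11.4 = 12.73
B: 0.7·13.2 + 0.3·11.7 = 12.75
C: 0.7·13.3 + 0.3·12.5 = 13.06
D: 0.7·13.3 + 0.3·11.9 = 12.88
E: 0.7·13.4 + 0.3·11.4 = 12.8
F: 0.7·13.4 + 0.3·11.6 = 12.86
Highest Hurwicz score = 13.06 → C.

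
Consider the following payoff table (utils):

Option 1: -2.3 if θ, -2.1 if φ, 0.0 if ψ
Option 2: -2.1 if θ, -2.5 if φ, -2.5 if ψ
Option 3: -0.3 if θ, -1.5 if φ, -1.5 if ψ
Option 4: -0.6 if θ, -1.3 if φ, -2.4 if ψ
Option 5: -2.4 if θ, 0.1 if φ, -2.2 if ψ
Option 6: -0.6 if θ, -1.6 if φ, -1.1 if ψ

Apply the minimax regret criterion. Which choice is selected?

Option 3

Column bests: θ=-0.3, φ=0.1, ψ=0.0.
Option 1 regrets: 2.0, 2.2, 0.0 → max 2.2
Option 2 regrets: 1.8, 2.6, 2.5 → max 2.6
Option 3 regrets: 0.0, 1.6, 1.5 → max 1.6
Option 4 regrets: 0.3, 1.4, 2.4 → max 2.4
Option 5 regrets: 2.1, 0.0, 2.2 → max 2.2
Option 6 regrets: 0.3, 1.7, 1.1 → max 1.7
Smallest max regret = 1.6 → Option 3.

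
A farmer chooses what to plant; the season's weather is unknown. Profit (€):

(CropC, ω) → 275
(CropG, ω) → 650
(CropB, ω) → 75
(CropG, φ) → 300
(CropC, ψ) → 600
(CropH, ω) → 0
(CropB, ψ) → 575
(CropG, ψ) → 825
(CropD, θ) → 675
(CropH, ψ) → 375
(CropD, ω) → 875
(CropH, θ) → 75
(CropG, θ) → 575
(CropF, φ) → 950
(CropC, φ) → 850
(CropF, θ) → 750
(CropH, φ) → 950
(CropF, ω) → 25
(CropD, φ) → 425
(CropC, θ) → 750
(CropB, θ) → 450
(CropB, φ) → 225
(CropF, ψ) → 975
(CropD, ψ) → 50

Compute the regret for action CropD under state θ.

Best payoff under θ is 750.
Regret = 750 − 675 = 75.

75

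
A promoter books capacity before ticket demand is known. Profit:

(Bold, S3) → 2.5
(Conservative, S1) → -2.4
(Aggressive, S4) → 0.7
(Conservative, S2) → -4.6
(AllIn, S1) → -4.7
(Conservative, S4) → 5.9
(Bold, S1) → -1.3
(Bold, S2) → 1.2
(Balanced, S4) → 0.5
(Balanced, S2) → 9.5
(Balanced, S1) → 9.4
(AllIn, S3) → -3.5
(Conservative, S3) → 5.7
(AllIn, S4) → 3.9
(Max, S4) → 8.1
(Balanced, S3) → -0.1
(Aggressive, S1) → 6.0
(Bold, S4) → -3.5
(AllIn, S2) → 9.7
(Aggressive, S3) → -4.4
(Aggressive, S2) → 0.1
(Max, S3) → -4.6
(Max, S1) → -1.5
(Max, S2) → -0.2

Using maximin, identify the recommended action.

Row minima: Conservative=-4.6, Balanced=-0.1, Aggressive=-4.4, Bold=-3.5, AllIn=-4.7, Max=-4.6
Best worst-case = -0.1 → Balanced.

Balanced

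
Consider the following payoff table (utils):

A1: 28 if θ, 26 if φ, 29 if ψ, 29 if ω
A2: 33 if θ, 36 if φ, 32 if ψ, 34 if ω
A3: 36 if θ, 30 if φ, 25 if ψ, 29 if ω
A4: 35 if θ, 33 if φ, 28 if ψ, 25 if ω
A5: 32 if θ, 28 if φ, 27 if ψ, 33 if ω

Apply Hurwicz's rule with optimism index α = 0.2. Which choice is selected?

A2

A1: 0.2·29 + 0.8·26 = 26.6
A2: 0.2·36 + 0.8·32 = 32.8
A3: 0.2·36 + 0.8·25 = 27.2
A4: 0.2·35 + 0.8·25 = 27
A5: 0.2·33 + 0.8·27 = 28.2
Highest Hurwicz score = 32.8 → A2.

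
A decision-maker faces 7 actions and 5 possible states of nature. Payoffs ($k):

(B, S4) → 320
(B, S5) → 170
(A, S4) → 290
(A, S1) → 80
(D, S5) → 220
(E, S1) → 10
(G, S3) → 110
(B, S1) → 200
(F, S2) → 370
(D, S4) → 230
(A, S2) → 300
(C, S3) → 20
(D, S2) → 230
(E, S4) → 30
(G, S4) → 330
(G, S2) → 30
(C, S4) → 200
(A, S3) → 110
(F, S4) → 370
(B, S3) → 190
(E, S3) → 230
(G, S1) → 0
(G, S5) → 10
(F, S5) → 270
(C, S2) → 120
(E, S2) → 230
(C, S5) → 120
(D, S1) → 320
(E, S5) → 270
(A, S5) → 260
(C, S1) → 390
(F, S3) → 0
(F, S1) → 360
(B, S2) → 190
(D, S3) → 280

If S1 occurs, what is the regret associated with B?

190

Best payoff under S1 is 390.
Regret = 390 − 200 = 190.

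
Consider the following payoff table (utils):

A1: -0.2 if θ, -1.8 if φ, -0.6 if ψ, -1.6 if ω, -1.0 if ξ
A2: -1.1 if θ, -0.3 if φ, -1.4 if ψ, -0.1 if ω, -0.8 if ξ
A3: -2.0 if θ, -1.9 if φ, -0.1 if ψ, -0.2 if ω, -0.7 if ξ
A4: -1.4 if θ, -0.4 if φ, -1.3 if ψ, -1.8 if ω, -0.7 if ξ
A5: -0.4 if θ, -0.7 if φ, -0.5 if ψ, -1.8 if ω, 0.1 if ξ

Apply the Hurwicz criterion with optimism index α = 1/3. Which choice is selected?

A2

A1: 1/3·(-0.2) + 2/3·(-1.8) = -19/15
A2: 1/3·(-0.1) + 2/3·(-1.4) = -29/30
A3: 1/3·(-0.1) + 2/3·(-2.0) = -41/30
A4: 1/3·(-0.4) + 2/3·(-1.8) = -4/3
A5: 1/3·0.1 + 2/3·(-1.8) = -7/6
Highest Hurwicz score = -29/30 → A2.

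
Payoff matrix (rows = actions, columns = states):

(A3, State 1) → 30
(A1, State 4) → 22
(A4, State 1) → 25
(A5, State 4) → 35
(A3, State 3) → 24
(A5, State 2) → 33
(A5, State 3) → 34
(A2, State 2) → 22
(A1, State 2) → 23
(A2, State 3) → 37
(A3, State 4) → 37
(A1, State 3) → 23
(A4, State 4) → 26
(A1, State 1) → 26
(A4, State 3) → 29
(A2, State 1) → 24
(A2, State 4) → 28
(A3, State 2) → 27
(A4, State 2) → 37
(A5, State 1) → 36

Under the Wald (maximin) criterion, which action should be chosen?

A5

Row minima: A1=22, A2=22, A3=24, A4=25, A5=33
Best worst-case = 33 → A5.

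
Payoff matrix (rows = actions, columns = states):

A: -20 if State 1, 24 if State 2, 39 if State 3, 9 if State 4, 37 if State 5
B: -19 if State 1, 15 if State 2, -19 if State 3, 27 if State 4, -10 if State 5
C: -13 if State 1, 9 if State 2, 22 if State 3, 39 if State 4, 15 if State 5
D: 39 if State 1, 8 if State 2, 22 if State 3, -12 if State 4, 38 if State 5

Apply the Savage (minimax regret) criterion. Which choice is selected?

D

Column bests: State 1=39, State 2=24, State 3=39, State 4=39, State 5=38.
A regrets: 59, 0, 0, 30, 1 → max 59
B regrets: 58, 9, 58, 12, 48 → max 58
C regrets: 52, 15, 17, 0, 23 → max 52
D regrets: 0, 16, 17, 51, 0 → max 51
Smallest max regret = 51 → D.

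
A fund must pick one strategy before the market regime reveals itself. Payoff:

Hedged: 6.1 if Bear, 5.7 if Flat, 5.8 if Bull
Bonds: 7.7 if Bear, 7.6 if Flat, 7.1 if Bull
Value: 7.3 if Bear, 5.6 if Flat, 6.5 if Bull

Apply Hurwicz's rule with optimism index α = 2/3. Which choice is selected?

Hedged: 2/3·6.1 + 1/3·5.7 = 179/30
Bonds: 2/3·7.7 + 1/3·7.1 = 7.5
Value: 2/3·7.3 + 1/3·5.6 = 101/15
Highest Hurwicz score = 7.5 → Bonds.

Bonds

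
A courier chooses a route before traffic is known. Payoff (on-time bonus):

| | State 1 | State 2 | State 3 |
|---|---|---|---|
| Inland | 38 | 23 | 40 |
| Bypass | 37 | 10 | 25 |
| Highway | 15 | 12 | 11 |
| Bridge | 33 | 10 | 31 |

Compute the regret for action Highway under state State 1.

Best payoff under State 1 is 38.
Regret = 38 − 15 = 23.

23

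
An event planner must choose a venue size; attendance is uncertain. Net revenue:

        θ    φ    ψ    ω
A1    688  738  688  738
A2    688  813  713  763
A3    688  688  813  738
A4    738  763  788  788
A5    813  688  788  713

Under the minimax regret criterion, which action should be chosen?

A4

Column bests: θ=813, φ=813, ψ=813, ω=788.
A1 regrets: 125, 75, 125, 50 → max 125
A2 regrets: 125, 0, 100, 25 → max 125
A3 regrets: 125, 125, 0, 50 → max 125
A4 regrets: 75, 50, 25, 0 → max 75
A5 regrets: 0, 125, 25, 75 → max 125
Smallest max regret = 75 → A4.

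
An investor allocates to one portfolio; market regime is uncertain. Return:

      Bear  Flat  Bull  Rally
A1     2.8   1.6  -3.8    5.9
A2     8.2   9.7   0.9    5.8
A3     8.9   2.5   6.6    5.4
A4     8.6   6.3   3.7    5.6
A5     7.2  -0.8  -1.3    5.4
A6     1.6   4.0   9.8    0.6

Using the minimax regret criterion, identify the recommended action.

A4

Column bests: Bear=8.9, Flat=9.7, Bull=9.8, Rally=5.9.
A1 regrets: 6.1, 8.1, 13.6, 0.0 → max 13.6
A2 regrets: 0.7, 0.0, 8.9, 0.1 → max 8.9
A3 regrets: 0.0, 7.2, 3.2, 0.5 → max 7.2
A4 regrets: 0.3, 3.4, 6.1, 0.3 → max 6.1
A5 regrets: 1.7, 10.5, 11.1, 0.5 → max 11.1
A6 regrets: 7.3, 5.7, 0.0, 5.3 → max 7.3
Smallest max regret = 6.1 → A4.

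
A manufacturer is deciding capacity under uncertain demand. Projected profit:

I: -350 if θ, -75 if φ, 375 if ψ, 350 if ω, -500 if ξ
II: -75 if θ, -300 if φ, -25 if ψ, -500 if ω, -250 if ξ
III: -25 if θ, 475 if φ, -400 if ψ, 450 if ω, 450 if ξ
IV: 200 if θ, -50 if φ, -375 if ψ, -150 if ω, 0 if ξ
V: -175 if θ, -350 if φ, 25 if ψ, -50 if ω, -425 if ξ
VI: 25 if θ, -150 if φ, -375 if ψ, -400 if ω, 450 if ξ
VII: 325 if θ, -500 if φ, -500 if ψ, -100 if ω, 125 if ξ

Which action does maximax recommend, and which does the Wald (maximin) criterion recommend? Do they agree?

maximax → III; maximin → IV (disagree)

Row maxima: I=375, II=-25, III=475, IV=200, V=25, VI=450, VII=325
Best best-case = 475 → III.
Row minima: I=-500, II=-500, III=-400, IV=-375, V=-425, VI=-400, VII=-500
Best worst-case = -375 → IV.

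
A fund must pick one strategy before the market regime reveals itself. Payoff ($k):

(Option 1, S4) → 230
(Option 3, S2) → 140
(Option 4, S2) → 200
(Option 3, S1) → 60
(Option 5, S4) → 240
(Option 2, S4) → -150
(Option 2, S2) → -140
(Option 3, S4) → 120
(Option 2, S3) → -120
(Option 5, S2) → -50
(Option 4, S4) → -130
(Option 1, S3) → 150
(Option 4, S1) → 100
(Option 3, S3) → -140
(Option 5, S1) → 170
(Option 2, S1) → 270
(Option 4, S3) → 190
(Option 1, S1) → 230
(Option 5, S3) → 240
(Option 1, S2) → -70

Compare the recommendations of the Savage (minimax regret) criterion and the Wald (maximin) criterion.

minimax regret → Option 5; maximin → Option 5 (agree)

Column bests: S1=270, S2=200, S3=240, S4=240.
Option 1 regrets: 40, 270, 90, 10 → max 270
Option 2 regrets: 0, 340, 360, 390 → max 390
Option 3 regrets: 210, 60, 380, 120 → max 380
Option 4 regrets: 170, 0, 50, 370 → max 370
Option 5 regrets: 100, 250, 0, 0 → max 250
Smallest max regret = 250 → Option 5.
Row minima: Option 1=-70, Option 2=-150, Option 3=-140, Option 4=-130, Option 5=-50
Best worst-case = -50 → Option 5.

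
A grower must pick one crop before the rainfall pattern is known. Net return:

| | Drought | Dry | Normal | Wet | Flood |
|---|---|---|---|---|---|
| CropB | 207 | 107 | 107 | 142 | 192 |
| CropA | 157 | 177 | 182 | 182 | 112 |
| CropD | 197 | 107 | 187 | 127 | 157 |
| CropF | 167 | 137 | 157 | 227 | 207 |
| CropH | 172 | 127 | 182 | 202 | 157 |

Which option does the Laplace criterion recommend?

CropF

Row averages: CropB=151, CropA=162, CropD=155, CropF=179, CropH=168
Highest average = 179 → CropF.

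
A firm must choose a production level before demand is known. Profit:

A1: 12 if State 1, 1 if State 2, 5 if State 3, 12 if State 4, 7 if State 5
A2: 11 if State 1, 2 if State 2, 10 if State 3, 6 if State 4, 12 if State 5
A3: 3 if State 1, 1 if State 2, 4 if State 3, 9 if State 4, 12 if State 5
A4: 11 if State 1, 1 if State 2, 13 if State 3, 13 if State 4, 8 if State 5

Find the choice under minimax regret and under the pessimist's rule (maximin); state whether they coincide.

Column bests: State 1=12, State 2=2, State 3=13, State 4=13, State 5=12.
A1 regrets: 0, 1, 8, 1, 5 → max 8
A2 regrets: 1, 0, 3, 7, 0 → max 7
A3 regrets: 9, 1, 9, 4, 0 → max 9
A4 regrets: 1, 1, 0, 0, 4 → max 4
Smallest max regret = 4 → A4.
Row minima: A1=1, A2=2, A3=1, A4=1
Best worst-case = 2 → A2.

minimax regret → A4; maximin → A2 (disagree)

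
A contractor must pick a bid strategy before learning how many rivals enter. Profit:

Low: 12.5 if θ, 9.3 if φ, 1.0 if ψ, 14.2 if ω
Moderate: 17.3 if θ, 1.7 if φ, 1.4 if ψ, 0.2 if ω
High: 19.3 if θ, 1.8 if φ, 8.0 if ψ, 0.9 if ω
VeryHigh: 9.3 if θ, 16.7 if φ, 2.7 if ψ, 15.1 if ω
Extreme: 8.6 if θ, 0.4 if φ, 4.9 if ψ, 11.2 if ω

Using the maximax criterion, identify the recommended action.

High

Row maxima: Low=14.2, Moderate=17.3, High=19.3, VeryHigh=16.7, Extreme=11.2
Best best-case = 19.3 → High.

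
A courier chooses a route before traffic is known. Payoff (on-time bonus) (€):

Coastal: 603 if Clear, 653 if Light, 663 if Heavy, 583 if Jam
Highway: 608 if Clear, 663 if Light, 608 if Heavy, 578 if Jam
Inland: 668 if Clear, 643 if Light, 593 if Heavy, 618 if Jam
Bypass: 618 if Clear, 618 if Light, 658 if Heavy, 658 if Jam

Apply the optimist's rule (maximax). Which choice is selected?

Inland

Row maxima: Coastal=663, Highway=663, Inland=668, Bypass=658
Best best-case = 668 → Inland.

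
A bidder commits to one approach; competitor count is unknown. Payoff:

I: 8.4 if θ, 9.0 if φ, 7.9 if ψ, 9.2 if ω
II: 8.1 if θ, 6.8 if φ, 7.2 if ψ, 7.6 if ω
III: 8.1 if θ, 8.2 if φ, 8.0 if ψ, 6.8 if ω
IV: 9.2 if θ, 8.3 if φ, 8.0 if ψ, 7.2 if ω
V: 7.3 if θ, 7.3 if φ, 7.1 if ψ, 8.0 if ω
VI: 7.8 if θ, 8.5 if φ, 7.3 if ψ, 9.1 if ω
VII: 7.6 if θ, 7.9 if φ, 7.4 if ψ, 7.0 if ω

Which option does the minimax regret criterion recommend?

I

Column bests: θ=9.2, φ=9.0, ψ=8.0, ω=9.2.
I regrets: 0.8, 0.0, 0.1, 0.0 → max 0.8
II regrets: 1.1, 2.2, 0.8, 1.6 → max 2.2
III regrets: 1.1, 0.8, 0.0, 2.4 → max 2.4
IV regrets: 0.0, 0.7, 0.0, 2.0 → max 2.0
V regrets: 1.9, 1.7, 0.9, 1.2 → max 1.9
VI regrets: 1.4, 0.5, 0.7, 0.1 → max 1.4
VII regrets: 1.6, 1.1, 0.6, 2.2 → max 2.2
Smallest max regret = 0.8 → I.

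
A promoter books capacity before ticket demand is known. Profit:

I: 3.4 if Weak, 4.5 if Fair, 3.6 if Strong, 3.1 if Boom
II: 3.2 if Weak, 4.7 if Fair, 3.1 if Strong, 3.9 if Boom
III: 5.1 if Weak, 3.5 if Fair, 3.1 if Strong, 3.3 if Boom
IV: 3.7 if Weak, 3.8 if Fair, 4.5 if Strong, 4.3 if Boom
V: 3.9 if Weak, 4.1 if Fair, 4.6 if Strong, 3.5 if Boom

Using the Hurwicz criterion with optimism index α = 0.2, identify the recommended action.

I: 0.2·4.5 + 0.8·3.1 = 3.38
II: 0.2·4.7 + 0.8·3.1 = 3.42
III: 0.2·5.1 + 0.8·3.1 = 3.5
IV: 0.2·4.5 + 0.8·3.7 = 3.86
V: 0.2·4.6 + 0.8·3.5 = 3.72
Highest Hurwicz score = 3.86 → IV.

IV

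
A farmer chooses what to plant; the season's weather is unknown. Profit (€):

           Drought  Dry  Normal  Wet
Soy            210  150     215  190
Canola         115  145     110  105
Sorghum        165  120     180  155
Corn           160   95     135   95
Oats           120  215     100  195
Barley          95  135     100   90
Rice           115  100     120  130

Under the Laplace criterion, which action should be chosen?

Soy

Row averages: Soy=191.25, Canola=118.75, Sorghum=155, Corn=121.25, Oats=157.5, Barley=105, Rice=116.25
Highest average = 191.25 → Soy.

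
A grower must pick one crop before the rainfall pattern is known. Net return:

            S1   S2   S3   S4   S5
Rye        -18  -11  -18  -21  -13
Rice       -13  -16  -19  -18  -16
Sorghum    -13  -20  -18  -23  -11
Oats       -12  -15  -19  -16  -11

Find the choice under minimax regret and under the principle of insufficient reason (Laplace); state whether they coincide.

Column bests: S1=-12, S2=-11, S3=-18, S4=-16, S5=-11.
Rye regrets: 6, 0, 0, 5, 2 → max 6
Rice regrets: 1, 5, 1, 2, 5 → max 5
Sorghum regrets: 1, 9, 0, 7, 0 → max 9
Oats regrets: 0, 4, 1, 0, 0 → max 4
Smallest max regret = 4 → Oats.
Row averages: Rye=-16.2, Rice=-16.4, Sorghum=-17, Oats=-14.6
Highest average = -14.6 → Oats.

minimax regret → Oats; laplace → Oats (agree)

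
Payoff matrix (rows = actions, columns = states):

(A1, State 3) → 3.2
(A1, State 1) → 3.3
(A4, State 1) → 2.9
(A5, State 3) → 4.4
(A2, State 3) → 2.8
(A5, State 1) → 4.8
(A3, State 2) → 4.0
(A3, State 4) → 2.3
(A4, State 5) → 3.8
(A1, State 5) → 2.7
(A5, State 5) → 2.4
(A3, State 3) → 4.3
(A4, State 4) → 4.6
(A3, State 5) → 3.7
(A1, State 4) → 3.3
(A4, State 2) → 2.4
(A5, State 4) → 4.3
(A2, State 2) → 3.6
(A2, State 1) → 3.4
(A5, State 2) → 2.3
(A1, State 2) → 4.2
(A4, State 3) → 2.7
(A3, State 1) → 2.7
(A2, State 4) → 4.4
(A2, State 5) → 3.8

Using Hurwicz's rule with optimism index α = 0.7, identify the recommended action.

A5

A1: 0.7·4.2 + 0.3·2.7 = 3.75
A2: 0.7·4.4 + 0.3·2.8 = 3.92
A3: 0.7·4.3 + 0.3·2.3 = 3.7
A4: 0.7·4.6 + 0.3·2.4 = 3.94
A5: 0.7·4.8 + 0.3·2.3 = 4.05
Highest Hurwicz score = 4.05 → A5.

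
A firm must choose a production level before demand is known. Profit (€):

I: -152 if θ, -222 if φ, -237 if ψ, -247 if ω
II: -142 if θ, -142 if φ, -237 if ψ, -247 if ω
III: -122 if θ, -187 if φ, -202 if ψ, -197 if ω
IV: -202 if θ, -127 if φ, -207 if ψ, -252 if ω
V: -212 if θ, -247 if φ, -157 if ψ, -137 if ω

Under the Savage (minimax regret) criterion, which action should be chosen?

Column bests: θ=-122, φ=-127, ψ=-157, ω=-137.
I regrets: 30, 95, 80, 110 → max 110
II regrets: 20, 15, 80, 110 → max 110
III regrets: 0, 60, 45, 60 → max 60
IV regrets: 80, 0, 50, 115 → max 115
V regrets: 90, 120, 0, 0 → max 120
Smallest max regret = 60 → III.

III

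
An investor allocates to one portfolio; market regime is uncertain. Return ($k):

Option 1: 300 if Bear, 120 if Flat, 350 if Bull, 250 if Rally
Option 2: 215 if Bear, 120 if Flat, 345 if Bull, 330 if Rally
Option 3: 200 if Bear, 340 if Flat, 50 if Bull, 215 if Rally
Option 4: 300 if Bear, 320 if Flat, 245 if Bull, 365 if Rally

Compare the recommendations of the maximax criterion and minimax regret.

maximax → Option 4; minimax regret → Option 4 (agree)

Row maxima: Option 1=350, Option 2=345, Option 3=340, Option 4=365
Best best-case = 365 → Option 4.
Column bests: Bear=300, Flat=340, Bull=350, Rally=365.
Option 1 regrets: 0, 220, 0, 115 → max 220
Option 2 regrets: 85, 220, 5, 35 → max 220
Option 3 regrets: 100, 0, 300, 150 → max 300
Option 4 regrets: 0, 20, 105, 0 → max 105
Smallest max regret = 105 → Option 4.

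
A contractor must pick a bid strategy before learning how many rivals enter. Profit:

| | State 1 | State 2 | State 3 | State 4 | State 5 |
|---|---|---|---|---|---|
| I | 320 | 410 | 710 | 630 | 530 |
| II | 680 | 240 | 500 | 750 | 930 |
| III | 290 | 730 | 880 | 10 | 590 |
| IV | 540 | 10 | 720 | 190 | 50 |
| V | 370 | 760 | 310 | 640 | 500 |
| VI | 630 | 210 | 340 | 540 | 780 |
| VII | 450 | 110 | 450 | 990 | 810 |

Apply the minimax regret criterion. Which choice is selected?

Column bests: State 1=680, State 2=760, State 3=880, State 4=990, State 5=930.
I regrets: 360, 350, 170, 360, 400 → max 400
II regrets: 0, 520, 380, 240, 0 → max 520
III regrets: 390, 30, 0, 980, 340 → max 980
IV regrets: 140, 750, 160, 800, 880 → max 880
V regrets: 310, 0, 570, 350, 430 → max 570
VI regrets: 50, 550, 540, 450, 150 → max 550
VII regrets: 230, 650, 430, 0, 120 → max 650
Smallest max regret = 400 → I.

I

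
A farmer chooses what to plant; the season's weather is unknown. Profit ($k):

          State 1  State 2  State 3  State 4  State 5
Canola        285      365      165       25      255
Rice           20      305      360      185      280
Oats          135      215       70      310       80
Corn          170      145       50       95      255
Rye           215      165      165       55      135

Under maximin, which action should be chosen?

Row minima: Canola=25, Rice=20, Oats=70, Corn=50, Rye=55
Best worst-case = 70 → Oats.

Oats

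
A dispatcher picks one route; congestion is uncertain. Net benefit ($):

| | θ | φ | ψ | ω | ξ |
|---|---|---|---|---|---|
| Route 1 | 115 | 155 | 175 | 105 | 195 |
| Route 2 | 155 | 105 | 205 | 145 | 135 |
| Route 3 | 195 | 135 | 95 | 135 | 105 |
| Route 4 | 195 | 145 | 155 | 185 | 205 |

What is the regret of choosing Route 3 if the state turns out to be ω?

Best payoff under ω is 185.
Regret = 185 − 135 = 50.

50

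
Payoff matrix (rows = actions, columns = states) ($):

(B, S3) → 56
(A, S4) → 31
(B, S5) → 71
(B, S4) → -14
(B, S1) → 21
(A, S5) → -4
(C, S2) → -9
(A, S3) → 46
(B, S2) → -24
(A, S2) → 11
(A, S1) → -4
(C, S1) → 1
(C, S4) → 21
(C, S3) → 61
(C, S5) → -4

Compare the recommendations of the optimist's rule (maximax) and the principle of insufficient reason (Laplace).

maximax → B; laplace → B (agree)

Row maxima: A=46, B=71, C=61
Best best-case = 71 → B.
Row averages: A=16, B=22, C=14
Highest average = 22 → B.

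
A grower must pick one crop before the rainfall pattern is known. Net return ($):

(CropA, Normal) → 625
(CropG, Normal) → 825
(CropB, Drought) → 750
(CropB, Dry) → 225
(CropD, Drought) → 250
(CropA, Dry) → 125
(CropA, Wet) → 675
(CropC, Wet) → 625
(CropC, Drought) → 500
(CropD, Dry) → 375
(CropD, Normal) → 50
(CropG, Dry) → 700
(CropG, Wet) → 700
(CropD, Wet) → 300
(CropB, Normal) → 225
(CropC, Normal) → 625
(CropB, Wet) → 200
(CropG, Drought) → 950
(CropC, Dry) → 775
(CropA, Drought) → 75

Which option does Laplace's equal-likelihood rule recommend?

CropG

Row averages: CropG=793.75, CropC=631.25, CropB=350, CropD=243.75, CropA=375
Highest average = 793.75 → CropG.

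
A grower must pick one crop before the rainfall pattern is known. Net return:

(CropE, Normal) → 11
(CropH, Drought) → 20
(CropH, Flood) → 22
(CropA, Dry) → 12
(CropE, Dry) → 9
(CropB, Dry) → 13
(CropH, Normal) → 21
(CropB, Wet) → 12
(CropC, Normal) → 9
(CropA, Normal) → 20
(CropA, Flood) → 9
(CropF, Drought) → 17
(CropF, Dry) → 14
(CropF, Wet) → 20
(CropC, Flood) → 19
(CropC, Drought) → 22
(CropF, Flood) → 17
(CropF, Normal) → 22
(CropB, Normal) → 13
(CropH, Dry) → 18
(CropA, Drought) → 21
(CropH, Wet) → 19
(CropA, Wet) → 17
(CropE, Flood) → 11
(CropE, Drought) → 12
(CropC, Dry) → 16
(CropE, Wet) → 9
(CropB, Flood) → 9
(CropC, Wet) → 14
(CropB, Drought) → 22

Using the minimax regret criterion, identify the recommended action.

CropH

Column bests: Drought=22, Dry=18, Normal=22, Wet=20, Flood=22.
CropC regrets: 0, 2, 13, 6, 3 → max 13
CropA regrets: 1, 6, 2, 3, 13 → max 13
CropH regrets: 2, 0, 1, 1, 0 → max 2
CropE regrets: 10, 9, 11, 11, 11 → max 11
CropB regrets: 0, 5, 9, 8, 13 → max 13
CropF regrets: 5, 4, 0, 0, 5 → max 5
Smallest max regret = 2 → CropH.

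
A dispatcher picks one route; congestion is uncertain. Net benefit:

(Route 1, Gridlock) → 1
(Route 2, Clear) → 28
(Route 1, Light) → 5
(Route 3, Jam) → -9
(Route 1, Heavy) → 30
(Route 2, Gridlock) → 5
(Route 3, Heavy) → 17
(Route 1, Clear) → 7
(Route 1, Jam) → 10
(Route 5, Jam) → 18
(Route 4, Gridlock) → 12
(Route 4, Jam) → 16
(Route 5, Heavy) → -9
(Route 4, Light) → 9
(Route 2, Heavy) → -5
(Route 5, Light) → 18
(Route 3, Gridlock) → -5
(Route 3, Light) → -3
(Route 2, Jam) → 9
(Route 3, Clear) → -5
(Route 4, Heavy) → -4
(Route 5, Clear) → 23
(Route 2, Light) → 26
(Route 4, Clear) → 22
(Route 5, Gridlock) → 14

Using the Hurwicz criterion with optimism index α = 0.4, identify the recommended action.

Route 1

Route 1: 0.4·30 + 0.6·1 = 12.6
Route 2: 0.4·28 + 0.6·(-5) = 8.2
Route 3: 0.4·17 + 0.6·(-9) = 1.4
Route 4: 0.4·22 + 0.6·(-4) = 6.4
Route 5: 0.4·23 + 0.6·(-9) = 3.8
Highest Hurwicz score = 12.6 → Route 1.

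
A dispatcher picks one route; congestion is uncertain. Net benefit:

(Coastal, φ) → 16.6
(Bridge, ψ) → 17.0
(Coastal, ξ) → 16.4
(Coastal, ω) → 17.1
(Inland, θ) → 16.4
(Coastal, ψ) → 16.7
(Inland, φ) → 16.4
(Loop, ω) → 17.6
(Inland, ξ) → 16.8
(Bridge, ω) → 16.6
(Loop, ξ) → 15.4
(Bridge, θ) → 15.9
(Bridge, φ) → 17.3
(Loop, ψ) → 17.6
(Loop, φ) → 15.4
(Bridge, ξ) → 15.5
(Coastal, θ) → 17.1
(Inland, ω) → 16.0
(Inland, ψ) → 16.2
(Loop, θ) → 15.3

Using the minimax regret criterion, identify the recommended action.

Coastal

Column bests: θ=17.1, φ=17.3, ψ=17.6, ω=17.6, ξ=16.8.
Loop regrets: 1.8, 1.9, 0.0, 0.0, 1.4 → max 1.9
Bridge regrets: 1.2, 0.0, 0.6, 1.0, 1.3 → max 1.3
Coastal regrets: 0.0, 0.7, 0.9, 0.5, 0.4 → max 0.9
Inland regrets: 0.7, 0.9, 1.4, 1.6, 0.0 → max 1.6
Smallest max regret = 0.9 → Coastal.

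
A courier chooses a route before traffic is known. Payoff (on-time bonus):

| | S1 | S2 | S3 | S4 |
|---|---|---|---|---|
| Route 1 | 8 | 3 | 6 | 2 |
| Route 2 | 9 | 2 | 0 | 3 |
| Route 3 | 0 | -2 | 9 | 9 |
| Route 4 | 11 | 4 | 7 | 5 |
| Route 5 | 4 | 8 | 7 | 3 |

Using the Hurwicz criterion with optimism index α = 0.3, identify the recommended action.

Route 4

Route 1: 0.3·8 + 0.7·2 = 3.8
Route 2: 0.3·9 + 0.7·0 = 2.7
Route 3: 0.3·9 + 0.7·(-2) = 1.3
Route 4: 0.3·11 + 0.7·4 = 6.1
Route 5: 0.3·8 + 0.7·3 = 4.5
Highest Hurwicz score = 6.1 → Route 4.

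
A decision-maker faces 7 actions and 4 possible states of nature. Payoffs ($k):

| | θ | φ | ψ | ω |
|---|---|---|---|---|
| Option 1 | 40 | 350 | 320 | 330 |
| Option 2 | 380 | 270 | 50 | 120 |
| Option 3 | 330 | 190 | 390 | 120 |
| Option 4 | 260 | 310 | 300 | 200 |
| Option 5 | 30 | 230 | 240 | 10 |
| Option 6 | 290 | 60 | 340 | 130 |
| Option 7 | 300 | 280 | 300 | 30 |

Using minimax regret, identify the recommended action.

Column bests: θ=380, φ=350, ψ=390, ω=330.
Option 1 regrets: 340, 0, 70, 0 → max 340
Option 2 regrets: 0, 80, 340, 210 → max 340
Option 3 regrets: 50, 160, 0, 210 → max 210
Option 4 regrets: 120, 40, 90, 130 → max 130
Option 5 regrets: 350, 120, 150, 320 → max 350
Option 6 regrets: 90, 290, 50, 200 → max 290
Option 7 regrets: 80, 70, 90, 300 → max 300
Smallest max regret = 130 → Option 4.

Option 4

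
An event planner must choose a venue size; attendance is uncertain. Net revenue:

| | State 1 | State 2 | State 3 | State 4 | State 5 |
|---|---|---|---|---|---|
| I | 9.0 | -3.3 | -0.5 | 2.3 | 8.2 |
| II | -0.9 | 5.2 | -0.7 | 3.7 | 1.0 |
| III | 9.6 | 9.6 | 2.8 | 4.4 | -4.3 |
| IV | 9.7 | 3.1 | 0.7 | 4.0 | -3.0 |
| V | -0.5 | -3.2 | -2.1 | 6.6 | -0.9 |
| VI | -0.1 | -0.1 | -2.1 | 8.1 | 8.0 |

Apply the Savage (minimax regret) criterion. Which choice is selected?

Column bests: State 1=9.7, State 2=9.6, State 3=2.8, State 4=8.1, State 5=8.2.
I regrets: 0.7, 12.9, 3.3, 5.8, 0.0 → max 12.9
II regrets: 10.6, 4.4, 3.5, 4.4, 7.2 → max 10.6
III regrets: 0.1, 0.0, 0.0, 3.7, 12.5 → max 12.5
IV regrets: 0.0, 6.5, 2.1, 4.1, 11.2 → max 11.2
V regrets: 10.2, 12.8, 4.9, 1.5, 9.1 → max 12.8
VI regrets: 9.8, 9.7, 4.9, 0.0, 0.2 → max 9.8
Smallest max regret = 9.8 → VI.

VI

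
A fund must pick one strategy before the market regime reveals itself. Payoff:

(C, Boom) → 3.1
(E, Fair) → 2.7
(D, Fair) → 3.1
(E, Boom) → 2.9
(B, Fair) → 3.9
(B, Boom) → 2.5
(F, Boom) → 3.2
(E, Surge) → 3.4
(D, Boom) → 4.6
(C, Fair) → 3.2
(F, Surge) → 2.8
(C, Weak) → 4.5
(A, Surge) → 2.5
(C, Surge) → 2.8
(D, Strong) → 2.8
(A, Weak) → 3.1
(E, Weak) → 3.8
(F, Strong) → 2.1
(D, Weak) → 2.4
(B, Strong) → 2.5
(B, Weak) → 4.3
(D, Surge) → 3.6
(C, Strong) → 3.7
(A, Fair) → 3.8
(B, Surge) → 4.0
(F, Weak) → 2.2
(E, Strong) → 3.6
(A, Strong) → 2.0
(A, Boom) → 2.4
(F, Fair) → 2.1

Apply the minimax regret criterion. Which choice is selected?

C

Column bests: Weak=4.5, Fair=3.9, Strong=3.7, Boom=4.6, Surge=4.0.
A regrets: 1.4, 0.1, 1.7, 2.2, 1.5 → max 2.2
B regrets: 0.2, 0.0, 1.2, 2.1, 0.0 → max 2.1
C regrets: 0.0, 0.7, 0.0, 1.5, 1.2 → max 1.5
D regrets: 2.1, 0.8, 0.9, 0.0, 0.4 → max 2.1
E regrets: 0.7, 1.2, 0.1, 1.7, 0.6 → max 1.7
F regrets: 2.3, 1.8, 1.6, 1.4, 1.2 → max 2.3
Smallest max regret = 1.5 → C.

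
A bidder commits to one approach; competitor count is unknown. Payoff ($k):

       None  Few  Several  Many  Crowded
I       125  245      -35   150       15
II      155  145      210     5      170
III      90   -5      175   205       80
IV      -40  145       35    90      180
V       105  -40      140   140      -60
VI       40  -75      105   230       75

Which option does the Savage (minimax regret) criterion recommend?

Column bests: None=155, Few=245, Several=210, Many=230, Crowded=180.
I regrets: 30, 0, 245, 80, 165 → max 245
II regrets: 0, 100, 0, 225, 10 → max 225
III regrets: 65, 250, 35, 25, 100 → max 250
IV regrets: 195, 100, 175, 140, 0 → max 195
V regrets: 50, 285, 70, 90, 240 → max 285
VI regrets: 115, 320, 105, 0, 105 → max 320
Smallest max regret = 195 → IV.

IV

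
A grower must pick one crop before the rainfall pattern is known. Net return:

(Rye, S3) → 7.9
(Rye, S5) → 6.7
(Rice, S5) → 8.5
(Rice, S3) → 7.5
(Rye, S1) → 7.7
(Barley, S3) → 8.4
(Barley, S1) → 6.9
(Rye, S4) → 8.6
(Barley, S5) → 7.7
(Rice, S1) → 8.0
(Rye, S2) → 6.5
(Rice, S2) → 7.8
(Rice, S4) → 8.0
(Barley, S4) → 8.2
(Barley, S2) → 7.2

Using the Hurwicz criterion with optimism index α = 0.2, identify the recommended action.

Rye: 0.2·8.6 + 0.8·6.5 = 6.92
Rice: 0.2·8.5 + 0.8·7.5 = 7.7
Barley: 0.2·8.4 + 0.8·6.9 = 7.2
Highest Hurwicz score = 7.7 → Rice.

Rice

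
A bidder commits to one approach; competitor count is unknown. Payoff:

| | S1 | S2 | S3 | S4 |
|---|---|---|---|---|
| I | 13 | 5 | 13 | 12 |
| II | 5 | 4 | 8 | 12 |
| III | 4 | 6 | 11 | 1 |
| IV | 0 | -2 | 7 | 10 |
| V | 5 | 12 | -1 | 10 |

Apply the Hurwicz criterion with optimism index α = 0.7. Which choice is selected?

I

I: 0.7·13 + 0.3·5 = 10.6
II: 0.7·12 + 0.3·4 = 9.6
III: 0.7·11 + 0.3·1 = 8
IV: 0.7·10 + 0.3·(-2) = 6.4
V: 0.7·12 + 0.3·(-1) = 8.1
Highest Hurwicz score = 10.6 → I.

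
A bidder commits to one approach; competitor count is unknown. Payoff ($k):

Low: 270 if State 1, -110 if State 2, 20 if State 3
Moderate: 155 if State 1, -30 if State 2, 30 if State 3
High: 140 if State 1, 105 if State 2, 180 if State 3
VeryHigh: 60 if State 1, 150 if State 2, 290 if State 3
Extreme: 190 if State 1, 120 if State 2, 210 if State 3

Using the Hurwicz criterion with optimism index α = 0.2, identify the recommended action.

Extreme

Low: 0.2·270 + 0.8·(-110) = -34
Moderate: 0.2·155 + 0.8·(-30) = 7
High: 0.2·180 + 0.8·105 = 120
VeryHigh: 0.2·290 + 0.8·60 = 106
Extreme: 0.2·210 + 0.8·120 = 138
Highest Hurwicz score = 138 → Extreme.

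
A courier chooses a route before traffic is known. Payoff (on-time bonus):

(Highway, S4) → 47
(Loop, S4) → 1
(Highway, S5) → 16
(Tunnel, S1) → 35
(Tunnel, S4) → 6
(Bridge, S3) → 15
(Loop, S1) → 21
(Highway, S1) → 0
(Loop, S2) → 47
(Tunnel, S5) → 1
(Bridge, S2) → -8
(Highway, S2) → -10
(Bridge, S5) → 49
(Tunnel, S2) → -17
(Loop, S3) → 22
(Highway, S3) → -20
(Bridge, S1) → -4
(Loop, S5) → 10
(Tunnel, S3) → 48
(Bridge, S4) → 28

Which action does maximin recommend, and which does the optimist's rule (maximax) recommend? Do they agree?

maximin → Loop; maximax → Bridge (disagree)

Row minima: Highway=-20, Loop=1, Tunnel=-17, Bridge=-8
Best worst-case = 1 → Loop.
Row maxima: Highway=47, Loop=47, Tunnel=48, Bridge=49
Best best-case = 49 → Bridge.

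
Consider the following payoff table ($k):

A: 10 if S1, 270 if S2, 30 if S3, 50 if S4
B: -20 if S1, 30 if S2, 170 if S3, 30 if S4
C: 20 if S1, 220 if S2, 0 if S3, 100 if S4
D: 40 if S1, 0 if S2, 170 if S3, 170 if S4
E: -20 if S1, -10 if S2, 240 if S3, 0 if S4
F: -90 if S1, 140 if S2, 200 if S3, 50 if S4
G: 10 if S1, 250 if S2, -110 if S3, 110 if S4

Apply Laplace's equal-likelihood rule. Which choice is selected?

D

Row averages: A=90, B=52.5, C=85, D=95, E=52.5, F=75, G=65
Highest average = 95 → D.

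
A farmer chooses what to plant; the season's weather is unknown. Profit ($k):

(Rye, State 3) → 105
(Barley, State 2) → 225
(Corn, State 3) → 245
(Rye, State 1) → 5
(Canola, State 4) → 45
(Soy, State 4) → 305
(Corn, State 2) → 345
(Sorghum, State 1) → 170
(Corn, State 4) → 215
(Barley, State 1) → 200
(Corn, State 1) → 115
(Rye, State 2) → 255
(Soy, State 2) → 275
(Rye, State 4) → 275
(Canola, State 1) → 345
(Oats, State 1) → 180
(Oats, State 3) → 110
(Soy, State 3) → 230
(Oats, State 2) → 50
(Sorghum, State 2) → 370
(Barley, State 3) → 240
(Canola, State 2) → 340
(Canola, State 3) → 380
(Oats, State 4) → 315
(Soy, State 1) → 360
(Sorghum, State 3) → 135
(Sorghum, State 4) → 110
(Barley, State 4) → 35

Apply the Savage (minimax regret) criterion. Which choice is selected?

Column bests: State 1=360, State 2=370, State 3=380, State 4=315.
Soy regrets: 0, 95, 150, 10 → max 150
Sorghum regrets: 190, 0, 245, 205 → max 245
Rye regrets: 355, 115, 275, 40 → max 355
Barley regrets: 160, 145, 140, 280 → max 280
Oats regrets: 180, 320, 270, 0 → max 320
Canola regrets: 15, 30, 0, 270 → max 270
Corn regrets: 245, 25, 135, 100 → max 245
Smallest max regret = 150 → Soy.

Soy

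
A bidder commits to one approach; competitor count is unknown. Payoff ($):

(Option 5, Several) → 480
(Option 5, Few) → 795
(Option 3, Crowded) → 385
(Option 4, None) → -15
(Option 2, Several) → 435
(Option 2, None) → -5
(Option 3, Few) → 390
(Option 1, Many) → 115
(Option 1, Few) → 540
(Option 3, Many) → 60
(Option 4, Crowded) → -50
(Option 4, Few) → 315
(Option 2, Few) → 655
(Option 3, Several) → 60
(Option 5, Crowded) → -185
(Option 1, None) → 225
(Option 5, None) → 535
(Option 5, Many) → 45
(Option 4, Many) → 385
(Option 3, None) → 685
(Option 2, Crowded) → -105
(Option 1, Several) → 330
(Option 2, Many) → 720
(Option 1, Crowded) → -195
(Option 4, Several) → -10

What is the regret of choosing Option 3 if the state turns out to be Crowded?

Best payoff under Crowded is 385.
Regret = 385 − 385 = 0.

0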